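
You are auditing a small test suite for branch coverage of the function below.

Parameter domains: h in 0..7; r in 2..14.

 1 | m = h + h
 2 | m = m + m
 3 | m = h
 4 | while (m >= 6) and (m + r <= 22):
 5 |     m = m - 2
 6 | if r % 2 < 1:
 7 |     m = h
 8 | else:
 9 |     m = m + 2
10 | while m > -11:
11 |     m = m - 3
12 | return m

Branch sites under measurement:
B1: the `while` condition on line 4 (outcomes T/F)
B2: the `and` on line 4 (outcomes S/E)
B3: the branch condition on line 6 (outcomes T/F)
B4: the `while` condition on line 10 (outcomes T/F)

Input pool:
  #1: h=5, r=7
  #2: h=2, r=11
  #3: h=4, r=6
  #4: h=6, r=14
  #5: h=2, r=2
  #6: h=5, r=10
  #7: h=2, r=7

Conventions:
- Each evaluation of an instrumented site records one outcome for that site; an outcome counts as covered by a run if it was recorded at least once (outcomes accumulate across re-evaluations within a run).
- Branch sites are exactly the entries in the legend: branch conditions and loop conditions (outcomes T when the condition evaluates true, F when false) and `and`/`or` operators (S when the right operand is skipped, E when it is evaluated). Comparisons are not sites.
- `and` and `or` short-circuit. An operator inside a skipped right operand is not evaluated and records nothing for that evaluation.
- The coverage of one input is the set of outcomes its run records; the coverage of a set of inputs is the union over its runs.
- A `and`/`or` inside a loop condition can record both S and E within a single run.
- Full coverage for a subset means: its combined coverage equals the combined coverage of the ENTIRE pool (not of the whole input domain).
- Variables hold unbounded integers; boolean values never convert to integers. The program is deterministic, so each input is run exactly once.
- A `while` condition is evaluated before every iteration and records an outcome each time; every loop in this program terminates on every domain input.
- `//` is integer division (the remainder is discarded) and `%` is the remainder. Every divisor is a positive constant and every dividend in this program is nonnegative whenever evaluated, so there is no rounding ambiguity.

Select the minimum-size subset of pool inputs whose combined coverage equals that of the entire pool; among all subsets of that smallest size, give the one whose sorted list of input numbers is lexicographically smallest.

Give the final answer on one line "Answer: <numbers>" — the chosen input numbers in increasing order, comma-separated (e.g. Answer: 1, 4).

run #1 (h=5, r=7) runs B2->S, B1->F, B3->F, B4->T, B4->T, B4->T, B4->T, B4->T, B4->T, B4->F; records B1=F, B2=S, B3=F, B4=T, B4=F
run #2 (h=2, r=11) runs B2->S, B1->F, B3->F, B4->T, B4->T, B4->T, B4->T, B4->T, B4->F; records B1=F, B2=S, B3=F, B4=T, B4=F
run #3 (h=4, r=6) runs B2->S, B1->F, B3->T, B4->T, B4->T, B4->T, B4->T, B4->T, B4->F; records B1=F, B2=S, B3=T, B4=T, B4=F
run #4 (h=6, r=14) runs B2->E, B1->T, B2->S, B1->F, B3->T, B4->T, B4->T, B4->T, B4->T, B4->T, B4->T, B4->F; records B1=T, B1=F, B2=S, B2=E, B3=T, B4=T, B4=F
run #5 (h=2, r=2) runs B2->S, B1->F, B3->T, B4->T, B4->T, B4->T, B4->T, B4->T, B4->F; records B1=F, B2=S, B3=T, B4=T, B4=F
run #6 (h=5, r=10) runs B2->S, B1->F, B3->T, B4->T, B4->T, B4->T, B4->T, B4->T, B4->T, B4->F; records B1=F, B2=S, B3=T, B4=T, B4=F
run #7 (h=2, r=7) runs B2->S, B1->F, B3->F, B4->T, B4->T, B4->T, B4->T, B4->T, B4->F; records B1=F, B2=S, B3=F, B4=T, B4=F
pool-wide coverage (8 outcomes): B1=T, B1=F, B2=S, B2=E, B3=T, B3=F, B4=T, B4=F
every size-1 subset falls short of the 8 outcomes (best: 7/8)
inputs {1, 4} (size 2) cover everything; no size-2 subset with a lexicographically smaller index list covers all 8

Answer: 1, 4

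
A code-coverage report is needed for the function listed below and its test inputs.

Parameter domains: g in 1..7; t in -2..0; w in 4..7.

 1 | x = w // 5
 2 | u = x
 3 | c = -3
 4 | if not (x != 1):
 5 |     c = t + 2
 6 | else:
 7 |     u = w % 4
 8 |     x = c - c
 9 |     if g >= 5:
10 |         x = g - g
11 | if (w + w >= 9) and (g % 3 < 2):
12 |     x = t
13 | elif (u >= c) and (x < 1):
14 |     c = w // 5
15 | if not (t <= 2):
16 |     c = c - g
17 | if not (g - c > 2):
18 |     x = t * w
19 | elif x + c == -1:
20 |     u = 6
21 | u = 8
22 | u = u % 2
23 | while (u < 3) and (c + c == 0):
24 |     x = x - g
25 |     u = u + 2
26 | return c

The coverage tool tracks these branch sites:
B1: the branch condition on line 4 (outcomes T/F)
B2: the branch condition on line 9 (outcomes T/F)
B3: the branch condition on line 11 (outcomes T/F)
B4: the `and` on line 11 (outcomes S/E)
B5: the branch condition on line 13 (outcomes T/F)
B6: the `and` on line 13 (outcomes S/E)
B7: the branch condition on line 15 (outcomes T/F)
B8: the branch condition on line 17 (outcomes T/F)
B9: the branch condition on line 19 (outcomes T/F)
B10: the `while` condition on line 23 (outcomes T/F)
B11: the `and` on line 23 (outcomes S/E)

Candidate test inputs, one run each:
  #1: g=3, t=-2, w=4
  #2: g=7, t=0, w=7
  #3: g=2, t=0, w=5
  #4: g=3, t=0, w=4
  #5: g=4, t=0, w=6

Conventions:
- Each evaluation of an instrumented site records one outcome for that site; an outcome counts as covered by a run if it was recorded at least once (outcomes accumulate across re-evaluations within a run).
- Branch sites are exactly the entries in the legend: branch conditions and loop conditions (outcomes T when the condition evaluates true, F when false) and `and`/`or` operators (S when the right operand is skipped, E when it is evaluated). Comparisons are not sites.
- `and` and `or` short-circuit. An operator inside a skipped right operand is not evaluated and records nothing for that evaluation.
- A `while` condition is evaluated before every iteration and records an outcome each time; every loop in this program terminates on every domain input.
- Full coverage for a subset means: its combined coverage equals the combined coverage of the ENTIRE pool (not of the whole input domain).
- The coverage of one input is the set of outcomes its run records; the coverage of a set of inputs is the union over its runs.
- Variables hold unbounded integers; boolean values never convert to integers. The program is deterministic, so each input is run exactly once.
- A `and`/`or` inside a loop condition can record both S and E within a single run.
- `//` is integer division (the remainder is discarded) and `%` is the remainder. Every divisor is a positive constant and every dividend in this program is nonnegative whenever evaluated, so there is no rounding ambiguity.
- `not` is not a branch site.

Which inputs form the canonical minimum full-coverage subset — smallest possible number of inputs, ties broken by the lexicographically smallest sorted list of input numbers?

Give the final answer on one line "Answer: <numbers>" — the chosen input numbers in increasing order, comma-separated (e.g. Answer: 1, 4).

#1 (g=3, t=-2, w=4) -> covered: B1=F, B2=F, B3=F, B4=S, B5=T, B6=E, B7=F, B8=F, B9=F, B10=T, B10=F, B11=S, B11=E
#2 (g=7, t=0, w=7) -> covered: B1=T, B3=T, B4=E, B7=F, B8=F, B9=F, B10=F, B11=E
#3 (g=2, t=0, w=5) -> covered: B1=T, B3=F, B4=E, B5=F, B6=S, B7=F, B8=T, B10=F, B11=E
#4 (g=3, t=0, w=4) -> covered: B1=F, B2=F, B3=F, B4=S, B5=T, B6=E, B7=F, B8=F, B9=F, B10=T, B10=F, B11=S, B11=E
#5 (g=4, t=0, w=6) -> covered: B1=T, B3=T, B4=E, B7=F, B8=T, B10=F, B11=E
pool-wide coverage (19 outcomes): B1=T, B1=F, B2=F, B3=T, B3=F, B4=S, B4=E, B5=T, B5=F, B6=S, B6=E, B7=F, B8=T, B8=F, B9=F, B10=T, B10=F, B11=S, B11=E
checked all size-1 subsets: none covers 19 outcomes (max 13/19)
checked all size-2 subsets: none covers 19 outcomes (max 18/19)
at size 3, {1, 2, 3} reaches all 19 outcomes; every lexicographically earlier size-3 subset fails

Answer: 1, 2, 3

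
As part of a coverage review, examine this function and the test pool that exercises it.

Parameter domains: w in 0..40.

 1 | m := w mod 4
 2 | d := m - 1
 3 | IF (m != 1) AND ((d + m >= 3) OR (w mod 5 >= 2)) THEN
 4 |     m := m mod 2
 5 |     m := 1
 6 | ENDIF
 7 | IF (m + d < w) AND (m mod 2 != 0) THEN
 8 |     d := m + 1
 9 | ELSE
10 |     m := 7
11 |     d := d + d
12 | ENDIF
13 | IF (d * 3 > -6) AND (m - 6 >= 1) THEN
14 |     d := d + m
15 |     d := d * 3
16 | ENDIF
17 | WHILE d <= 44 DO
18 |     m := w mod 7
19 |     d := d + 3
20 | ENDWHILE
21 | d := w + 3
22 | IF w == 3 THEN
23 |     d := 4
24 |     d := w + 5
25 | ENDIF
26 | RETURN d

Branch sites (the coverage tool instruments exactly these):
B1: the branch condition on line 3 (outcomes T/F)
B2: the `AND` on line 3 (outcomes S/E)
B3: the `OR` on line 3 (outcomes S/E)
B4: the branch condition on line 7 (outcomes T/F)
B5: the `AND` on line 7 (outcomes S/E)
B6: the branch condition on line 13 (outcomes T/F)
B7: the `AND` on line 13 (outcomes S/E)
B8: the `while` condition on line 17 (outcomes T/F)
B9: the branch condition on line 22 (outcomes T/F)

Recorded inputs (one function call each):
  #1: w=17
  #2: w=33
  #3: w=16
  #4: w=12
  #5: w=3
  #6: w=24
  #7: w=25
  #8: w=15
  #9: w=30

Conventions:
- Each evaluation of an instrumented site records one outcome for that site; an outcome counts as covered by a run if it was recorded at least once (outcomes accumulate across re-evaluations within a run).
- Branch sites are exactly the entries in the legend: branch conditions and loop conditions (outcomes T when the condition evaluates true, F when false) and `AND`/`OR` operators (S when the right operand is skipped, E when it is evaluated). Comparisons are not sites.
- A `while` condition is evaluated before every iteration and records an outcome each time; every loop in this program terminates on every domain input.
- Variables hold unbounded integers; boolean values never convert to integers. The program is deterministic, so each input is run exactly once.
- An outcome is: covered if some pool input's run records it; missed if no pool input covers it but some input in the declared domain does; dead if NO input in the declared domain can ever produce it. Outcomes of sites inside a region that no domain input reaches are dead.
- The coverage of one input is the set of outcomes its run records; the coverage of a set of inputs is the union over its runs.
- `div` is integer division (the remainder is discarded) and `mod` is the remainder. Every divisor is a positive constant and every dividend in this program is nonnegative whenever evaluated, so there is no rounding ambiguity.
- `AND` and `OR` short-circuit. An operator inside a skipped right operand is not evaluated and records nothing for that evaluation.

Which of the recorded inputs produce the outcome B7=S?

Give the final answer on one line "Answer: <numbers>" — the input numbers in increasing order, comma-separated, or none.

input #1 (w=17): does not record B7=S
input #2 (w=33): does not record B7=S
input #3 (w=16): records B7=S
input #4 (w=12): does not record B7=S
input #5 (w=3): does not record B7=S
input #6 (w=24): does not record B7=S
input #7 (w=25): does not record B7=S
input #8 (w=15): does not record B7=S
input #9 (w=30): does not record B7=S

Answer: 3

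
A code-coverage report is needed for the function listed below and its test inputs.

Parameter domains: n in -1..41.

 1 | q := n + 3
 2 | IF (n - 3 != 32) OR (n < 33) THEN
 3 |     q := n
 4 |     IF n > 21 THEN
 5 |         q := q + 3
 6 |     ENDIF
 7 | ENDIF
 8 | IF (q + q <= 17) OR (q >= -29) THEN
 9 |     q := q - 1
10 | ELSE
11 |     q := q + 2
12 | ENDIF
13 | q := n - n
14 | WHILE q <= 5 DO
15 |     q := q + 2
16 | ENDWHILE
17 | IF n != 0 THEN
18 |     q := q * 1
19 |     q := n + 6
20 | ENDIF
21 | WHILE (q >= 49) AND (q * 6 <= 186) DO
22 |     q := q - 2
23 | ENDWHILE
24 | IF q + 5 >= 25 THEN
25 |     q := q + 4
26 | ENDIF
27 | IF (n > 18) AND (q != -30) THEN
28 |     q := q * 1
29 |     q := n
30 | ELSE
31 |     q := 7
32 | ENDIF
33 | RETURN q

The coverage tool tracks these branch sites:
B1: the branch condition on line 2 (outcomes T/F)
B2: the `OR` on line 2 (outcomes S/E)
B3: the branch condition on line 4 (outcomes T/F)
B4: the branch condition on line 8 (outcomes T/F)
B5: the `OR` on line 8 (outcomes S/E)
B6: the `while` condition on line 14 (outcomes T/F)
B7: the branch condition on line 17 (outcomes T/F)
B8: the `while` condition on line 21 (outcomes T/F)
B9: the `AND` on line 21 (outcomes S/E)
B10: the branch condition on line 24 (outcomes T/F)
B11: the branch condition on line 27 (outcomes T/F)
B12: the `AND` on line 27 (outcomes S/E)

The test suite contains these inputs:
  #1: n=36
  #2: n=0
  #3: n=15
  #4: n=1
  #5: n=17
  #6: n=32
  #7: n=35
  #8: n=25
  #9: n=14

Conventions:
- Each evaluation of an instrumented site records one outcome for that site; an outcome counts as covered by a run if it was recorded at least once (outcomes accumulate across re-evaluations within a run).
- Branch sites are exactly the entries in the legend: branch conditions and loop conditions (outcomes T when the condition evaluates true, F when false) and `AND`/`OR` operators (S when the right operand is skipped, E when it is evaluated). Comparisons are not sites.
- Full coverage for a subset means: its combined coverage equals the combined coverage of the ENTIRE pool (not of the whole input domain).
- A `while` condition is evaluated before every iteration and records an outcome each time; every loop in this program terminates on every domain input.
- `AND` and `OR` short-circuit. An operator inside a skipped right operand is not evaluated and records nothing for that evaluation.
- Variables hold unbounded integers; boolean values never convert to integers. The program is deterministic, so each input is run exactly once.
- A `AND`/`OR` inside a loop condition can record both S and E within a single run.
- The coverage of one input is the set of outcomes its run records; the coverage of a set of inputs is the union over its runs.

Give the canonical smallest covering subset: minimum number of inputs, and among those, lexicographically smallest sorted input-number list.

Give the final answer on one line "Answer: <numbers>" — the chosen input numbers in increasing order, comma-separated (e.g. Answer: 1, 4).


run #1 (n=36) runs B2->S, B1->T, B3->T, B5->E, B4->T, B6->T, B6->T, B6->T, B6->F, B7->T, B9->S, B8->F, B10->T, B12->E, ...; records B1=T, B2=S, B3=T, B4=T, B5=E, B6=T, B6=F, B7=T, B8=F, B9=S, B10=T, B11=T, B12=E
run #2 (n=0) runs B2->S, B1->T, B3->F, B5->S, B4->T, B6->T, B6->T, B6->T, B6->F, B7->F, B9->S, B8->F, B10->F, B12->S, ...; records B1=T, B2=S, B3=F, B4=T, B5=S, B6=T, B6=F, B7=F, B8=F, B9=S, B10=F, B11=F, B12=S
run #3 (n=15) runs B2->S, B1->T, B3->F, B5->E, B4->T, B6->T, B6->T, B6->T, B6->F, B7->T, B9->S, B8->F, B10->T, B12->S, ...; records B1=T, B2=S, B3=F, B4=T, B5=E, B6=T, B6=F, B7=T, B8=F, B9=S, B10=T, B11=F, B12=S
run #4 (n=1) runs B2->S, B1->T, B3->F, B5->S, B4->T, B6->T, B6->T, B6->T, B6->F, B7->T, B9->S, B8->F, B10->F, B12->S, ...; records B1=T, B2=S, B3=F, B4=T, B5=S, B6=T, B6=F, B7=T, B8=F, B9=S, B10=F, B11=F, B12=S
run #5 (n=17) runs B2->S, B1->T, B3->F, B5->E, B4->T, B6->T, B6->T, B6->T, B6->F, B7->T, B9->S, B8->F, B10->T, B12->S, ...; records B1=T, B2=S, B3=F, B4=T, B5=E, B6=T, B6=F, B7=T, B8=F, B9=S, B10=T, B11=F, B12=S
run #6 (n=32) runs B2->S, B1->T, B3->T, B5->E, B4->T, B6->T, B6->T, B6->T, B6->F, B7->T, B9->S, B8->F, B10->T, B12->E, ...; records B1=T, B2=S, B3=T, B4=T, B5=E, B6=T, B6=F, B7=T, B8=F, B9=S, B10=T, B11=T, B12=E
run #7 (n=35) runs B2->E, B1->F, B5->E, B4->T, B6->T, B6->T, B6->T, B6->F, B7->T, B9->S, B8->F, B10->T, B12->E, B11->T; records B1=F, B2=E, B4=T, B5=E, B6=T, B6=F, B7=T, B8=F, B9=S, B10=T, B11=T, B12=E
run #8 (n=25) runs B2->S, B1->T, B3->T, B5->E, B4->T, B6->T, B6->T, B6->T, B6->F, B7->T, B9->S, B8->F, B10->T, B12->E, ...; records B1=T, B2=S, B3=T, B4=T, B5=E, B6=T, B6=F, B7=T, B8=F, B9=S, B10=T, B11=T, B12=E
run #9 (n=14) runs B2->S, B1->T, B3->F, B5->E, B4->T, B6->T, B6->T, B6->T, B6->F, B7->T, B9->S, B8->F, B10->T, B12->S, ...; records B1=T, B2=S, B3=F, B4=T, B5=E, B6=T, B6=F, B7=T, B8=F, B9=S, B10=T, B11=F, B12=S
the full pool covers 21 outcomes: B1=T, B1=F, B2=S, B2=E, B3=T, B3=F, B4=T, B5=S, B5=E, B6=T, B6=F, B7=T, B7=F, B8=F, B9=S, B10=T, B10=F, B11=T, B11=F, B12=S, B12=E
no size-1 subset reaches all 21 outcomes (best union: 13/21)
no size-2 subset reaches all 21 outcomes (best union: 20/21)
at size 3, {1, 2, 7} reaches all 21 outcomes; every lexicographically earlier size-3 subset fails
Answer: 1, 2, 7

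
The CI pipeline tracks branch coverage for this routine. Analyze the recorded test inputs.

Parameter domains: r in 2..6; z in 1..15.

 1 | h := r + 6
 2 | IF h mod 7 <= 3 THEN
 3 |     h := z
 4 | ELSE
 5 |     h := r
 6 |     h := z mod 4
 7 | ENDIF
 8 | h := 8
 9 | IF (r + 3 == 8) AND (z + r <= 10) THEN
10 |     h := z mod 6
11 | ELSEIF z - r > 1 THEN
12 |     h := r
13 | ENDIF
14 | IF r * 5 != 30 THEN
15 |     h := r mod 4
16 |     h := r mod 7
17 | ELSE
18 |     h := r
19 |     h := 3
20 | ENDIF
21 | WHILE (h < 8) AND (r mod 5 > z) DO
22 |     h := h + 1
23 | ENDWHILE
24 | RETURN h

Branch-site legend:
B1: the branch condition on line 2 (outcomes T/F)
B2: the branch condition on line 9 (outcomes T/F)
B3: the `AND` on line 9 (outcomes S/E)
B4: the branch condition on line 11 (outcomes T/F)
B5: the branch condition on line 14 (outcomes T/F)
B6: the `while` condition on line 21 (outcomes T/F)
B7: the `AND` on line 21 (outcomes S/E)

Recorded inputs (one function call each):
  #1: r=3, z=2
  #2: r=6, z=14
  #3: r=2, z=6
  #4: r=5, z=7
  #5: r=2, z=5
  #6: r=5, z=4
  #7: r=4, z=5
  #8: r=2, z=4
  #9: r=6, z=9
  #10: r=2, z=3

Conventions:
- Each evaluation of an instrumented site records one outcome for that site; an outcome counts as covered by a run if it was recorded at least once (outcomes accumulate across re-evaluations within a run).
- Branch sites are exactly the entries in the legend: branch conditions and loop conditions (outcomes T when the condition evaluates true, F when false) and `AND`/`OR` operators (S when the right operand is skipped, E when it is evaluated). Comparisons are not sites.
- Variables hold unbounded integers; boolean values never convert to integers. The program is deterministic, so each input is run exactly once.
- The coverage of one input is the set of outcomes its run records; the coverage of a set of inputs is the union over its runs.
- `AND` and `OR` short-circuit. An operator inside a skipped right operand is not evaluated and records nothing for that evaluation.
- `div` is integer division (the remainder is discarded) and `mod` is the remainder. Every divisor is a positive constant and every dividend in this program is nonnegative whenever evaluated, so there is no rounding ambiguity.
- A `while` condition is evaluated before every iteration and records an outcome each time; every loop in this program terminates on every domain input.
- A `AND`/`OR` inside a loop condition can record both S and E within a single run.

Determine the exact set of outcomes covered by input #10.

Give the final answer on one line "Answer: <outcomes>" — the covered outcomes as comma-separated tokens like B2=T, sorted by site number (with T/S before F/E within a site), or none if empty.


Simulating input #10 (r=2, z=3) step by step:
  B1->T, B3->S, B2->F, B4->F, B5->T, B7->E, B6->F
deduplicating events, the covered set is: B1=T, B2=F, B3=S, B4=F, B5=T, B6=F, B7=E
Answer: B1=T, B2=F, B3=S, B4=F, B5=T, B6=F, B7=E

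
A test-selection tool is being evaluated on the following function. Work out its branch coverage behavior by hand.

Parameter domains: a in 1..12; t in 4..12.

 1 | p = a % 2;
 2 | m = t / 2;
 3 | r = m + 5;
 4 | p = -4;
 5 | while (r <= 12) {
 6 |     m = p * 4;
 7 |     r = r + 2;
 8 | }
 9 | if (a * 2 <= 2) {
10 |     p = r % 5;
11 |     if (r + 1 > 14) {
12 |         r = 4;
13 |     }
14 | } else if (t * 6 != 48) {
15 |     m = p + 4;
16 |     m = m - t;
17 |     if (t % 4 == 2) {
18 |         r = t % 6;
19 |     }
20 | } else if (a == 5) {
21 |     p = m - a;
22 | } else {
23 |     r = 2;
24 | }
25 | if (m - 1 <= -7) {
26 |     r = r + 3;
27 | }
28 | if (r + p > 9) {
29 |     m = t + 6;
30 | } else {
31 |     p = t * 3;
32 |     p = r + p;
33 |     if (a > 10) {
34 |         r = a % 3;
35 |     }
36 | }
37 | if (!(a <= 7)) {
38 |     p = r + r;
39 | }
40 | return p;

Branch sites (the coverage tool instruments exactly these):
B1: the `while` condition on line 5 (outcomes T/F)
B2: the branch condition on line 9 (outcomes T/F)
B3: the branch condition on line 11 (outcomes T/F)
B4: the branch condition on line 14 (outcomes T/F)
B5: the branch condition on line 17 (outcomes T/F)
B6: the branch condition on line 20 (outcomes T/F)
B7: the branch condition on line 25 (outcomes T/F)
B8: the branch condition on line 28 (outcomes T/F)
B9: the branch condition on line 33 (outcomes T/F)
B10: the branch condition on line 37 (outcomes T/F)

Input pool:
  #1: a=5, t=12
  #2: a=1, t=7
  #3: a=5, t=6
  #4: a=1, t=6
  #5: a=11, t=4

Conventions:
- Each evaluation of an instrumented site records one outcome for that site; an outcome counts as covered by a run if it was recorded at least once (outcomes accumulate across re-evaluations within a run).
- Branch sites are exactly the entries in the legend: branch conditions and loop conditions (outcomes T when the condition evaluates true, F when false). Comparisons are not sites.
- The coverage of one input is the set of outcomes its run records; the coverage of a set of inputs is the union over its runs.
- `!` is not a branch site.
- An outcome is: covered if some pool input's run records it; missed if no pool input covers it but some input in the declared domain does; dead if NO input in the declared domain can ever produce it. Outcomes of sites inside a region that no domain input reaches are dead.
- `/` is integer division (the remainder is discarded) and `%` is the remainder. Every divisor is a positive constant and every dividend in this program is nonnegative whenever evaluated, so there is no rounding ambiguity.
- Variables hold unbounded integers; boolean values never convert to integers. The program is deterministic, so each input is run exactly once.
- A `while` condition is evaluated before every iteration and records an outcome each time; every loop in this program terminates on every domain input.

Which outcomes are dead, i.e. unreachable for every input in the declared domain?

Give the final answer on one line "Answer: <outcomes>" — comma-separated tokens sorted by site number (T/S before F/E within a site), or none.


exhaustive pass over the 108-input domain:
  reachable outcomes have witnesses, e.g. B1=T (e.g. a=1, t=4), B1=F (e.g. a=1, t=4), B2=T (e.g. a=1, t=4), B2=F (e.g. a=2, t=4)
Answer: none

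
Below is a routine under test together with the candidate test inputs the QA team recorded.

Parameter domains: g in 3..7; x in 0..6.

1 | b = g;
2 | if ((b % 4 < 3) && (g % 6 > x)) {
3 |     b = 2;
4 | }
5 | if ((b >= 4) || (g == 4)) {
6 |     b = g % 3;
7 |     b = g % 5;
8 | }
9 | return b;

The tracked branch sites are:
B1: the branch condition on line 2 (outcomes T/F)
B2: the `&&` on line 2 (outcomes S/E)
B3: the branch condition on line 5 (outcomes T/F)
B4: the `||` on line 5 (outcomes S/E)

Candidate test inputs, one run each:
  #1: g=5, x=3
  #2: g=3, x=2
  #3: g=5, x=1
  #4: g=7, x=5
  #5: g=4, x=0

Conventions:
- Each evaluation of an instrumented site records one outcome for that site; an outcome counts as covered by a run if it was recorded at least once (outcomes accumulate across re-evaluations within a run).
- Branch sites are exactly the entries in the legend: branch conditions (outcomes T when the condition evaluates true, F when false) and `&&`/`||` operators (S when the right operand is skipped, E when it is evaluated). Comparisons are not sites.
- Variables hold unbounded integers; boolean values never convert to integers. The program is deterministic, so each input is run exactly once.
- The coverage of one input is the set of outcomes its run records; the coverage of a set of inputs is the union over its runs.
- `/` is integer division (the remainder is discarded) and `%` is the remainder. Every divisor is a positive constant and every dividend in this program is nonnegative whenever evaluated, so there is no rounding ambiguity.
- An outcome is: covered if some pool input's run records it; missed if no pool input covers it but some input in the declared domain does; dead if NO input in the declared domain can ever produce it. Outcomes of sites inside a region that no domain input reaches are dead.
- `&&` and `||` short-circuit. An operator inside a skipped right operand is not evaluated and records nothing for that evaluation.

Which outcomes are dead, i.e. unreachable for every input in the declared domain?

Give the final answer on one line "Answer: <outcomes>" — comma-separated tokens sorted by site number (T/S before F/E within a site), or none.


checking every outcome against all 35 domain inputs:
  reachable outcomes have witnesses, e.g. B1=T (e.g. g=4, x=0), B1=F (e.g. g=3, x=0), B2=S (e.g. g=3, x=0), B2=E (e.g. g=4, x=0)
Answer: none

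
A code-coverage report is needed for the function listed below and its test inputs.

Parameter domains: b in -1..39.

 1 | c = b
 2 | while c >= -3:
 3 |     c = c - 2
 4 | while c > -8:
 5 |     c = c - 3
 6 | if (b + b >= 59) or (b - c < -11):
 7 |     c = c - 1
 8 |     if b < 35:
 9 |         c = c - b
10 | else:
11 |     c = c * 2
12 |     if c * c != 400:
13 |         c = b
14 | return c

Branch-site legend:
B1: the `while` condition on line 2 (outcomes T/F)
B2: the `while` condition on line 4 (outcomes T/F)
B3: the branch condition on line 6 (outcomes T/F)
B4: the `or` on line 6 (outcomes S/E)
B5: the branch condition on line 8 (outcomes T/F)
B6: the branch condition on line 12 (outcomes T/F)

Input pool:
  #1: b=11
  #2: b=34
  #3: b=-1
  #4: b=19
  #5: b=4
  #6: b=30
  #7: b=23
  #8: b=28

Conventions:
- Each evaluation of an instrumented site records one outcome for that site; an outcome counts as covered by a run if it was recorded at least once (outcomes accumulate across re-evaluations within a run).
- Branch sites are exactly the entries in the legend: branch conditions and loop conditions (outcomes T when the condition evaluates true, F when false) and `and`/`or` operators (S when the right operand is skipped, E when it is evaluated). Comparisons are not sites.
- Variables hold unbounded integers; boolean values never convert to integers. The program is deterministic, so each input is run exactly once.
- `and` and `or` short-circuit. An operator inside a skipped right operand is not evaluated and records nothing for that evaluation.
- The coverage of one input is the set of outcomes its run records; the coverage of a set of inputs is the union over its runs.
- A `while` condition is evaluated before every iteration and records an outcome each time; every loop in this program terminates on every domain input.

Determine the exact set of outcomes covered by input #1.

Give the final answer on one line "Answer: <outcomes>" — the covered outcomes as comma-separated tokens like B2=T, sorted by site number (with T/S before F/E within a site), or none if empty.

Event log for input #1 (b=11):
  B1->T, B1->T, B1->T, B1->T, B1->T, B1->T, B1->T, B1->T, B1->F, B2->T
  B2->F, B4->E, B3->F, B6->T
deduplicating events, the covered set is: B1=T, B1=F, B2=T, B2=F, B3=F, B4=E, B6=T

Answer: B1=T, B1=F, B2=T, B2=F, B3=F, B4=E, B6=T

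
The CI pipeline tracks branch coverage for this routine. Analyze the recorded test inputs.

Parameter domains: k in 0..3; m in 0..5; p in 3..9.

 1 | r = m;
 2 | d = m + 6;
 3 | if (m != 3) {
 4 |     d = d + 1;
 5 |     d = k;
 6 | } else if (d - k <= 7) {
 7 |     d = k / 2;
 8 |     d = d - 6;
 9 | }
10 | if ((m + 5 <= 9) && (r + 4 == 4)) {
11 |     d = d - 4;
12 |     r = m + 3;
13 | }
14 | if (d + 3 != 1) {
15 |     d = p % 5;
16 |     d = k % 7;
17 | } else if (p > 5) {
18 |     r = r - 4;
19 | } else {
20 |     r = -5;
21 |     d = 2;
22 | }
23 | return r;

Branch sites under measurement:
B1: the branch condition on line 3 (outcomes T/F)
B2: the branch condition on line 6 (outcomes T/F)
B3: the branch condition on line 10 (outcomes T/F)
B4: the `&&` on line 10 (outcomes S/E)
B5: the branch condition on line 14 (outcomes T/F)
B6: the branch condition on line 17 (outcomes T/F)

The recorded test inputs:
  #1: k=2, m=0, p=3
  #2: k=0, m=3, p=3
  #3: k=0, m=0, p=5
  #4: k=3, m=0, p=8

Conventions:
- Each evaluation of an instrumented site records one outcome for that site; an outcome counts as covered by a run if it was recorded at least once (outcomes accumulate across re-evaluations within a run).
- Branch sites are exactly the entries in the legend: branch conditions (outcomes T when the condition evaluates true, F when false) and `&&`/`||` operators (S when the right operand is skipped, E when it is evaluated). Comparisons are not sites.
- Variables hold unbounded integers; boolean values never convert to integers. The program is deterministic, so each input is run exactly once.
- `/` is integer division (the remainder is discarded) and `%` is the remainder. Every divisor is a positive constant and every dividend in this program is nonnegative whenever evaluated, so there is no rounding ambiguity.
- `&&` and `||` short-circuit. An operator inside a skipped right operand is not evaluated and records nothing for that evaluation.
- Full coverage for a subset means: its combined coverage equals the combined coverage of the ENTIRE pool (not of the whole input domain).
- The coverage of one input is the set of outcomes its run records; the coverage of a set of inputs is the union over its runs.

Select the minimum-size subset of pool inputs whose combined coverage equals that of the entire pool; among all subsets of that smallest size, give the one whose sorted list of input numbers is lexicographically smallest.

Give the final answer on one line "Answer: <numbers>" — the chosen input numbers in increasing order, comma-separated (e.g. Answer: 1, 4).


#1 (k=2, m=0, p=3) -> B1->T, B4->E, B3->T, B5->F, B6->F; covered: B1=T, B3=T, B4=E, B5=F, B6=F
#2 (k=0, m=3, p=3) -> B1->F, B2->F, B4->E, B3->F, B5->T; covered: B1=F, B2=F, B3=F, B4=E, B5=T
#3 (k=0, m=0, p=5) -> B1->T, B4->E, B3->T, B5->T; covered: B1=T, B3=T, B4=E, B5=T
#4 (k=3, m=0, p=8) -> B1->T, B4->E, B3->T, B5->T; covered: B1=T, B3=T, B4=E, B5=T
pool-wide coverage (9 outcomes): B1=T, B1=F, B2=F, B3=T, B3=F, B4=E, B5=T, B5=F, B6=F
size 1 is not enough: best union over all size-1 subsets is 5/9
the canonical winner is {1, 2}: size 2, full 9-outcome coverage, earliest index list among size-2 covers
Answer: 1, 2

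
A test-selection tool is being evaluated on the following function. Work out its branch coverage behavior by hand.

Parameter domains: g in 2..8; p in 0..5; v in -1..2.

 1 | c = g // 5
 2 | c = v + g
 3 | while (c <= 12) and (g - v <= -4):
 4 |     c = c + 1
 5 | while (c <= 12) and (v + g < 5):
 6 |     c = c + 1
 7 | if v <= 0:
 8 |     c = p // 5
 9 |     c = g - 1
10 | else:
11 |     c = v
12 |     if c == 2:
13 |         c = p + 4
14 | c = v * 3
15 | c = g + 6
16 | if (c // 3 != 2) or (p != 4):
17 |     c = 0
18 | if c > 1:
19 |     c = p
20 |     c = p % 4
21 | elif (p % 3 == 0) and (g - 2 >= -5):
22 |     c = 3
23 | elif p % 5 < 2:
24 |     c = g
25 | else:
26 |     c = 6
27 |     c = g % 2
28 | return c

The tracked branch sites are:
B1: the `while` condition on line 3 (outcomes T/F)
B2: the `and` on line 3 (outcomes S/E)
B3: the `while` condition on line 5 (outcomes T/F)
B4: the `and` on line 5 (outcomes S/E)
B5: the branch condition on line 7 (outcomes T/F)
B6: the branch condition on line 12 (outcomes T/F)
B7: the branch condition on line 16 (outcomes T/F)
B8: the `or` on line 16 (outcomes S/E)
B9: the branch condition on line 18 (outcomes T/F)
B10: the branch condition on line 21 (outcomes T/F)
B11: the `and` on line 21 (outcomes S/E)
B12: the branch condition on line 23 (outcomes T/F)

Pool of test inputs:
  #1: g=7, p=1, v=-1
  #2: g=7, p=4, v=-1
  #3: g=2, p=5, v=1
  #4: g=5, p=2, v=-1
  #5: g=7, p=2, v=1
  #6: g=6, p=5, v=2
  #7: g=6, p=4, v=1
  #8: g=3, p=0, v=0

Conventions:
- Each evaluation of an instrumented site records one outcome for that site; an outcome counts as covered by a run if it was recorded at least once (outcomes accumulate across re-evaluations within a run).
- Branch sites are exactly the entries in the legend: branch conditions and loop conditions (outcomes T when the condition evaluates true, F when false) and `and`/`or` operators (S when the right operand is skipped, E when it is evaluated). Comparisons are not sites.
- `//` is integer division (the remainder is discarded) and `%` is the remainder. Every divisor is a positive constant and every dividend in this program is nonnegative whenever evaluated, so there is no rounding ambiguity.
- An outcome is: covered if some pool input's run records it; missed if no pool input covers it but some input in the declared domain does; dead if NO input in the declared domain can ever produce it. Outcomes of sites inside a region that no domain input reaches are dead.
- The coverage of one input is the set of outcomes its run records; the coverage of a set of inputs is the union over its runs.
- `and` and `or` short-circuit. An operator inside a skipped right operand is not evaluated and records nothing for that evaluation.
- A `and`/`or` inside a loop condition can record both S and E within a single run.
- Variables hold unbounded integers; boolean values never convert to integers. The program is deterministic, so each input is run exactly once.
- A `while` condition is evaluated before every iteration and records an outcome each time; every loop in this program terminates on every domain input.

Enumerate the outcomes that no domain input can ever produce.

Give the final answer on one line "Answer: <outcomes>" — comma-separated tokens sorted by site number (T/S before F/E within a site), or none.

sweeping the full domain (168 inputs) for each outcome:
  B1=T: unreachable across the whole domain -> dead
  B2=S: unreachable across the whole domain -> dead
  reachable outcomes have witnesses, e.g. B1=F (e.g. g=2, p=0, v=-1), B2=E (e.g. g=2, p=0, v=-1), B3=T (e.g. g=2, p=0, v=-1), B3=F (e.g. g=2, p=0, v=-1)

Answer: B1=T, B2=S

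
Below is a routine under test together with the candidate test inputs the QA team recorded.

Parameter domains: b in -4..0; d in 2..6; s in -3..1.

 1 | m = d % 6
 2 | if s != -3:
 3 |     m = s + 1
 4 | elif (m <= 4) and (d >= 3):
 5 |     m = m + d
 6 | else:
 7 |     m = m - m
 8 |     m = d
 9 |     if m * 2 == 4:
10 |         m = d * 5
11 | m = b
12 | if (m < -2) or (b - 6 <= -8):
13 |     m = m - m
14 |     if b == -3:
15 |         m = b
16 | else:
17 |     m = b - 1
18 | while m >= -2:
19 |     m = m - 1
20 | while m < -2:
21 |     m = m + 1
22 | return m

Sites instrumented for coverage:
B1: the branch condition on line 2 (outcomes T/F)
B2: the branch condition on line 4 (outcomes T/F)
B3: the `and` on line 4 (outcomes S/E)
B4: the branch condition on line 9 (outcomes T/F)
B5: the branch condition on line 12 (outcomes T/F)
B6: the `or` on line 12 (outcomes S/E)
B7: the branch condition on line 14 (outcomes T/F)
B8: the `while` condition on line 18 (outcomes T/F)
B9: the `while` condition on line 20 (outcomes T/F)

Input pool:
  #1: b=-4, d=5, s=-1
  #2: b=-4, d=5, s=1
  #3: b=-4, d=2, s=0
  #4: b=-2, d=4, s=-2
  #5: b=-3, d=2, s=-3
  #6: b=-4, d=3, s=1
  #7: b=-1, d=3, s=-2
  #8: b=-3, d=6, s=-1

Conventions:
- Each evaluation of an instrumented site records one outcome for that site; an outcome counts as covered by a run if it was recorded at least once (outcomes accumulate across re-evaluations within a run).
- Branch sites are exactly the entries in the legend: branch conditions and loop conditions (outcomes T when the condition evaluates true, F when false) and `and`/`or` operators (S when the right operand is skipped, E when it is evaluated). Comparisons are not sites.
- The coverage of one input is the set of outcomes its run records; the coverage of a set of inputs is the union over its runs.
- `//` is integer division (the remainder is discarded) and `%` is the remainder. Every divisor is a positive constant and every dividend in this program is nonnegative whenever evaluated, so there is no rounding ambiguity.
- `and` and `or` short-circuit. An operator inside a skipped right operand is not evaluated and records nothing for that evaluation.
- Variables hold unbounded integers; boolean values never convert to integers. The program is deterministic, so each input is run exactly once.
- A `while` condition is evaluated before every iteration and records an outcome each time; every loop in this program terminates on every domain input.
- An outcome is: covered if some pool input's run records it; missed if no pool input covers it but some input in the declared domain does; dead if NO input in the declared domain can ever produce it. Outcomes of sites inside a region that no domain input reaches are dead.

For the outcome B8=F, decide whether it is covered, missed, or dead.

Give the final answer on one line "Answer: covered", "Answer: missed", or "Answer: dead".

B8=F is recorded by pool input(s) 1, 2, 3, 4, 5, 6, 7, 8 -> covered

Answer: covered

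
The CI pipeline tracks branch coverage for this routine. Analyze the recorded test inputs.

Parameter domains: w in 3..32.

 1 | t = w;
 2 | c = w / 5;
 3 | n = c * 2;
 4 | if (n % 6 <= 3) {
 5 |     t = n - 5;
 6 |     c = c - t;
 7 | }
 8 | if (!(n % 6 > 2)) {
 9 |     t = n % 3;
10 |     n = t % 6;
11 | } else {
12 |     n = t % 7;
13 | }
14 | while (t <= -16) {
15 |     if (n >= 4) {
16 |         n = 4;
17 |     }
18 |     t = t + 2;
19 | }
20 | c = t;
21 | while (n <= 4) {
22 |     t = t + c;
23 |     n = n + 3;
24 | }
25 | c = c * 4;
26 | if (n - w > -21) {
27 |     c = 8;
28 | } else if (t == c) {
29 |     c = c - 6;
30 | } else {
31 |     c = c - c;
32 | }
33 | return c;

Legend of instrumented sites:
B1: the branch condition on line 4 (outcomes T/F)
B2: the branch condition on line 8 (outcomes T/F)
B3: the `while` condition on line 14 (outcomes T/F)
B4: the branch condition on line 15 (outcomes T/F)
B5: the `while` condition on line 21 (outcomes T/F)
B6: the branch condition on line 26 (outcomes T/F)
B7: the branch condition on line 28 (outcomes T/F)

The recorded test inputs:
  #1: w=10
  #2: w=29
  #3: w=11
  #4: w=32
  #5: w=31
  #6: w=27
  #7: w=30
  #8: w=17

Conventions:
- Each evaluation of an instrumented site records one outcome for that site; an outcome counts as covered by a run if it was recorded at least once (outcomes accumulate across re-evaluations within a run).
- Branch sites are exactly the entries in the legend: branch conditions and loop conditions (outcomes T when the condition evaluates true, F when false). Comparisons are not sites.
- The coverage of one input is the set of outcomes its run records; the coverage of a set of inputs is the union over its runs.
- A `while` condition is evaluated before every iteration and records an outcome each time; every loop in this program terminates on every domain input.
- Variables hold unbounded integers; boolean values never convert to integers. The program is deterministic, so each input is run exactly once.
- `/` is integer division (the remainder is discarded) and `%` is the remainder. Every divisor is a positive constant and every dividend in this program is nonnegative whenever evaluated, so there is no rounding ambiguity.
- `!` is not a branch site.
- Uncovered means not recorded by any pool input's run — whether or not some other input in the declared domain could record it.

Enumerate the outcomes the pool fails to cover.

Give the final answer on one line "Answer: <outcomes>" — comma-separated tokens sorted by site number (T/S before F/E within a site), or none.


input #1 (w=10): events B1->F, B2->F, B3->F, B5->T, B5->F, B6->T; covers B1=F, B2=F, B3=F, B5=T, B5=F, B6=T
input #2 (w=29): events B1->F, B2->F, B3->F, B5->T, B5->T, B5->F, B6->F, B7->F; covers B1=F, B2=F, B3=F, B5=T, B5=F, B6=F, B7=F
input #3 (w=11): events B1->F, B2->F, B3->F, B5->T, B5->F, B6->T; covers B1=F, B2=F, B3=F, B5=T, B5=F, B6=T
input #4 (w=32): events B1->T, B2->T, B3->F, B5->T, B5->T, B5->F, B6->F, B7->T; covers B1=T, B2=T, B3=F, B5=T, B5=F, B6=F, B7=T
input #5 (w=31): events B1->T, B2->T, B3->F, B5->T, B5->T, B5->F, B6->F, B7->T; covers B1=T, B2=T, B3=F, B5=T, B5=F, B6=F, B7=T
input #6 (w=27): events B1->F, B2->F, B3->F, B5->F, B6->F, B7->F; covers B1=F, B2=F, B3=F, B5=F, B6=F, B7=F
input #7 (w=30): events B1->T, B2->T, B3->F, B5->T, B5->T, B5->F, B6->F, B7->T; covers B1=T, B2=T, B3=F, B5=T, B5=F, B6=F, B7=T
input #8 (w=17): events B1->T, B2->T, B3->F, B5->T, B5->T, B5->F, B6->T; covers B1=T, B2=T, B3=F, B5=T, B5=F, B6=T
union over the pool: B1=T, B1=F, B2=T, B2=F, B3=F, B5=T, B5=F, B6=T, B6=F, B7=T, B7=F
uncovered (3 of 14): B3=T, B4=T, B4=F
Answer: B3=T, B4=T, B4=F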